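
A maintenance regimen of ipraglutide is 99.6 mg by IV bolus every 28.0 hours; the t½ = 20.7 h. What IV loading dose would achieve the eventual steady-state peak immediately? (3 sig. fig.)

k = ln 2 / 20.7 = 0.03349 h⁻¹
Accumulation ratio R = 1 / (1 − e^(−kτ)) = 1 / (1 − e^(−0.03349×28.0)) = 1 / (1 − 0.3916) = 1.644
Loading dose = maintenance dose × R = 99.6 × 1.644 ≈ 164 mg

164 mg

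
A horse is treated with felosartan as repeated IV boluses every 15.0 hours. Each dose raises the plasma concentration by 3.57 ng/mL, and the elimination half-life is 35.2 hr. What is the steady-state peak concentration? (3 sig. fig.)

14.0 ng/mL

k = ln 2 / 35.2 = 0.01969 hr⁻¹
Fraction remaining after one interval: e^(−kτ) = e^(−0.01969 × 15.0) = 0.7443
R = 1 / (1 − 0.7443) = 3.910
Css,max = 3.57 × 3.910 ≈ 14.0 ng/mL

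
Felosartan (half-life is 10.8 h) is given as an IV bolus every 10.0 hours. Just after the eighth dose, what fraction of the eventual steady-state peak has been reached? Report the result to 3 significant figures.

k = ln 2 / 10.8 = 0.06418 h⁻¹
f_n = 1 − e^(−nkτ) = 1 − e^(−8 × 0.06418 × 10.0) = 1 − e^(−5.134) = 1 − 0.005890 ≈ 0.994

0.994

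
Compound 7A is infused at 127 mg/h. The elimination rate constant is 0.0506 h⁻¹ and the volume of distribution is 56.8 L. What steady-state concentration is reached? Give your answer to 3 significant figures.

CL = k · V = 0.0506 × 56.8 = 2.874 L/h
Css = rate / CL = 127 / 2.874 ≈ 44.2 µg/mL

44.2 µg/mL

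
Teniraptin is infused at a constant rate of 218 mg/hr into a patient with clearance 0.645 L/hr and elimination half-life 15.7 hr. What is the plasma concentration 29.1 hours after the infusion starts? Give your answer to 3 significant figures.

Css = rate / CL = 218 / 0.645 = 338.0 µg/mL
k = ln 2 / 15.7 = 0.04415 hr⁻¹
C(t) = Css (1 − e^(−kt)) = 338.0 × (1 − e^(−1.285)) = 338.0 × 0.7233 ≈ 244 µg/mL

244 µg/mL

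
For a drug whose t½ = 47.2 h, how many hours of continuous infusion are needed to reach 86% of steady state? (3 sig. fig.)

134 hours

k = ln 2 / 47.2 = 0.01469 h⁻¹
f = 1 − e^(−kt)  ⇒  t = −ln(1 − f) / k
t = −ln(1 − 0.86) / 0.01469 = 1.966 / 0.01469 ≈ 134 hours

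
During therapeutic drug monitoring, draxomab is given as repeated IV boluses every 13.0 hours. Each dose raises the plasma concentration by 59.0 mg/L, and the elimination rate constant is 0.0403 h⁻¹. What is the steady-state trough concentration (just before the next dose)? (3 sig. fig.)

85.7 mg/L

Fraction remaining after one interval: e^(−kτ) = e^(−0.04030 × 13.0) = 0.5922
R = 1 / (1 − 0.5922) = 2.452
Css,max = 59.0 × 2.452 = 144.7 mg/L
Css,min = Css,max × e^(−kτ) = 144.7 × 0.5922 ≈ 85.7 mg/L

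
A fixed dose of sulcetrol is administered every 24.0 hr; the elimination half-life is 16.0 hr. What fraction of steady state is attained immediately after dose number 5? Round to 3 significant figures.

0.994

k = ln 2 / 16.0 = 0.04332 hr⁻¹
f_n = 1 − e^(−nkτ) = 1 − e^(−5 × 0.04332 × 24.0) = 1 − e^(−5.199) = 1 − 0.005524 ≈ 0.994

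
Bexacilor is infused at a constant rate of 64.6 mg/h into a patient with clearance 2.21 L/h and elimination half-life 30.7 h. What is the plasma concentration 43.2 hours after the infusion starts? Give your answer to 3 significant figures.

Css = rate / CL = 64.6 / 2.21 = 29.23 µg/mL
k = ln 2 / 30.7 = 0.02258 h⁻¹
C(t) = Css (1 − e^(−kt)) = 29.23 × (1 − e^(−0.9754)) = 29.23 × 0.6229 ≈ 18.2 µg/mL

18.2 µg/mL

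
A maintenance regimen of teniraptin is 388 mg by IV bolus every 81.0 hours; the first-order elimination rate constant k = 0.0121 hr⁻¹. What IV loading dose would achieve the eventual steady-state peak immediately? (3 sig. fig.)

Accumulation ratio R = 1 / (1 − e^(−kτ)) = 1 / (1 − e^(−0.01210×81.0)) = 1 / (1 − 0.3753) = 1.601
Loading dose = maintenance dose × R = 388 × 1.601 ≈ 621 mg

621 mg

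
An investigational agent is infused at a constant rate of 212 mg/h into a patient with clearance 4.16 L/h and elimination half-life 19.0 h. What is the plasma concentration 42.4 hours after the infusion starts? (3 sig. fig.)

Css = rate / CL = 212 / 4.16 = 50.96 mg/L
k = ln 2 / 19.0 = 0.03648 h⁻¹
C(t) = Css (1 − e^(−kt)) = 50.96 × (1 − e^(−1.547)) = 50.96 × 0.7871 ≈ 40.1 mg/L

40.1 mg/L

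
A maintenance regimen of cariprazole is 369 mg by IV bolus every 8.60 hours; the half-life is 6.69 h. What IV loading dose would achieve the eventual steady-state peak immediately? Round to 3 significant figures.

k = ln 2 / 6.69 = 0.1036 h⁻¹
Accumulation ratio R = 1 / (1 − e^(−kτ)) = 1 / (1 − e^(−0.1036×8.60)) = 1 / (1 − 0.4102) = 1.696
Loading dose = maintenance dose × R = 369 × 1.696 ≈ 626 mg

626 mg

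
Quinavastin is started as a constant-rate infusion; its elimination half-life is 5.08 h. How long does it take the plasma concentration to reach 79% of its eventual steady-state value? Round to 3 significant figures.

11.4 hours

k = ln 2 / 5.08 = 0.1364 h⁻¹
f = 1 − e^(−kt)  ⇒  t = −ln(1 − f) / k
t = −ln(1 − 0.79) / 0.1364 = 1.561 / 0.1364 ≈ 11.4 hours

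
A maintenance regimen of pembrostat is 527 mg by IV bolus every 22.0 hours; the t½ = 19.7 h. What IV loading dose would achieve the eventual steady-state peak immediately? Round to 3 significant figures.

k = ln 2 / 19.7 = 0.03519 h⁻¹
Accumulation ratio R = 1 / (1 − e^(−kτ)) = 1 / (1 − e^(−0.03519×22.0)) = 1 / (1 − 0.4611) = 1.856
Loading dose = maintenance dose × R = 527 × 1.856 ≈ 978 mg

978 mg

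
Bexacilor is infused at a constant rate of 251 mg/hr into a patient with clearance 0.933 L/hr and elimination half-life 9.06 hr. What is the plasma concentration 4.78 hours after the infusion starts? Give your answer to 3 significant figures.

82.4 µg/mL

Css = rate / CL = 251 / 0.933 = 269.0 µg/mL
k = ln 2 / 9.06 = 0.07651 hr⁻¹
C(t) = Css (1 − e^(−kt)) = 269.0 × (1 − e^(−0.3657)) = 269.0 × 0.3063 ≈ 82.4 µg/mL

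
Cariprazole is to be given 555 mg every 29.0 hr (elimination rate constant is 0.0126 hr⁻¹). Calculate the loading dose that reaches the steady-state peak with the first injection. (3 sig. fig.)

Accumulation ratio R = 1 / (1 − e^(−kτ)) = 1 / (1 − e^(−0.01260×29.0)) = 1 / (1 − 0.6939) = 3.267
Loading dose = maintenance dose × R = 555 × 3.267 ≈ 1810 mg

1810 mg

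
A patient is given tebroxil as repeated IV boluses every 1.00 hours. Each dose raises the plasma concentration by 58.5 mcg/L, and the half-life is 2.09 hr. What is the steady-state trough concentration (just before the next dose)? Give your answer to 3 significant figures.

149 mcg/L

k = ln 2 / 2.09 = 0.3316 hr⁻¹
Fraction remaining after one interval: e^(−kτ) = e^(−0.3316 × 1.00) = 0.7177
R = 1 / (1 − 0.7177) = 3.543
Css,max = 58.5 × 3.543 = 207.3 mcg/L
Css,min = Css,max × e^(−kτ) = 207.3 × 0.7177 ≈ 149 mcg/L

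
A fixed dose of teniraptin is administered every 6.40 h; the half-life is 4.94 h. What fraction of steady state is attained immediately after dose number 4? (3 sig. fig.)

0.972

k = ln 2 / 4.94 = 0.1403 h⁻¹
f_n = 1 − e^(−nkτ) = 1 − e^(−4 × 0.1403 × 6.40) = 1 − e^(−3.592) = 1 − 0.02754 ≈ 0.972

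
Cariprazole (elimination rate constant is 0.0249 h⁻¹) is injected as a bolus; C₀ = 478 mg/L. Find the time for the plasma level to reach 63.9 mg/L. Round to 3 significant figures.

80.8 hours

C(t) = C₀ e^(−kt)  ⇒  t = ln(C₀/C) / k
t = ln(478/63.9) / 0.02490 = 2.012 / 0.02490 ≈ 80.8 hours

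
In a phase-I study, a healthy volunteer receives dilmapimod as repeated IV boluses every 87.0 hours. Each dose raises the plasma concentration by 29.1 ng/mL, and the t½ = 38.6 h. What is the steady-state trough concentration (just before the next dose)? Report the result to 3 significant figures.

k = ln 2 / 38.6 = 0.01796 h⁻¹
Fraction remaining after one interval: e^(−kτ) = e^(−0.01796 × 87.0) = 0.2097
R = 1 / (1 − 0.2097) = 1.265
Css,max = 29.1 × 1.265 = 36.82 ng/mL
Css,min = Css,max × e^(−kτ) = 36.82 × 0.2097 ≈ 7.72 ng/mL

7.72 ng/mL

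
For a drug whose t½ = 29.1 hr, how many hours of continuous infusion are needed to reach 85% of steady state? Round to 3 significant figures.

79.6 hours

k = ln 2 / 29.1 = 0.02382 hr⁻¹
f = 1 − e^(−kt)  ⇒  t = −ln(1 − f) / k
t = −ln(1 − 0.85) / 0.02382 = 1.897 / 0.02382 ≈ 79.6 hours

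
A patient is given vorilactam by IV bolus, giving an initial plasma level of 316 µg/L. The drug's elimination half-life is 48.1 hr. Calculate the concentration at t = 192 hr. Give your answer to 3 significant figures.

k = ln 2 / 48.1 = 0.01441 hr⁻¹
C(t) = C₀ e^(−kt) = 316 × e^(−0.01441 × 192) = 316 × e^(−2.767) = 316 × 0.06286 ≈ 19.9 µg/L

19.9 µg/L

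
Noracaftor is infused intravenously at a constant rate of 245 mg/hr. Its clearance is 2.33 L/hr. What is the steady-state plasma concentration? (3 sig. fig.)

105 mg/L

Css = infusion rate / CL = 245 / 2.33 ≈ 105 mg/L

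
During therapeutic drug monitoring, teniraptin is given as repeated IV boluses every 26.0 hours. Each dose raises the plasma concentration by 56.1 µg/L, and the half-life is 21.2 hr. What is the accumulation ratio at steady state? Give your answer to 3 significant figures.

k = ln 2 / 21.2 = 0.03270 hr⁻¹
Fraction remaining after one interval: e^(−kτ) = e^(−0.03270 × 26.0) = 0.4274
R = 1 / (1 − 0.4274) = 1 / 0.5726 ≈ 1.75

1.75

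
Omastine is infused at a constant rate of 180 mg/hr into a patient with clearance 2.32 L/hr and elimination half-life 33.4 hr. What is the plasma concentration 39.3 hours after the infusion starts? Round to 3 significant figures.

43.3 µg/mL

Css = rate / CL = 180 / 2.32 = 77.59 µg/mL
k = ln 2 / 33.4 = 0.02075 hr⁻¹
C(t) = Css (1 − e^(−kt)) = 77.59 × (1 − e^(−0.8156)) = 77.59 × 0.5576 ≈ 43.3 µg/mL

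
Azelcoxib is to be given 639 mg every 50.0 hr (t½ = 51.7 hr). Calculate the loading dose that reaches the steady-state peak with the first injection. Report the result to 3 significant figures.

k = ln 2 / 51.7 = 0.01341 hr⁻¹
Accumulation ratio R = 1 / (1 − e^(−kτ)) = 1 / (1 − e^(−0.01341×50.0)) = 1 / (1 − 0.5115) = 2.047
Loading dose = maintenance dose × R = 639 × 2.047 ≈ 1310 mg

1310 mg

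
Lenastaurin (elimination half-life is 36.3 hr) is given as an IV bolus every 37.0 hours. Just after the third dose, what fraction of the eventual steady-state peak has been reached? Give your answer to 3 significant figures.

k = ln 2 / 36.3 = 0.01909 hr⁻¹
f_n = 1 − e^(−nkτ) = 1 − e^(−3 × 0.01909 × 37.0) = 1 − e^(−2.120) = 1 − 0.1201 ≈ 0.880

0.880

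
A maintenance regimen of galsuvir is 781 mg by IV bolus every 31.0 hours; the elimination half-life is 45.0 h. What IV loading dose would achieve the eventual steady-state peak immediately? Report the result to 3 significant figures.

2060 mg

k = ln 2 / 45.0 = 0.01540 h⁻¹
Accumulation ratio R = 1 / (1 − e^(−kτ)) = 1 / (1 − e^(−0.01540×31.0)) = 1 / (1 − 0.6203) = 2.634
Loading dose = maintenance dose × R = 781 × 2.634 ≈ 2060 mg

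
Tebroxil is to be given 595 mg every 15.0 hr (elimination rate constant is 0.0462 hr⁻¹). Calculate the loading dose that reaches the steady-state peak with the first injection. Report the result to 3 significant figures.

1190 mg

Accumulation ratio R = 1 / (1 − e^(−kτ)) = 1 / (1 − e^(−0.04620×15.0)) = 1 / (1 − 0.5001) = 2.000
Loading dose = maintenance dose × R = 595 × 2.000 ≈ 1190 mg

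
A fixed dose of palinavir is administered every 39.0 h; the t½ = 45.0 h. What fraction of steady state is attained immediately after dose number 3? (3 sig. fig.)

0.835

k = ln 2 / 45.0 = 0.01540 h⁻¹
f_n = 1 − e^(−nkτ) = 1 − e^(−3 × 0.01540 × 39.0) = 1 − e^(−1.802) = 1 − 0.1649 ≈ 0.835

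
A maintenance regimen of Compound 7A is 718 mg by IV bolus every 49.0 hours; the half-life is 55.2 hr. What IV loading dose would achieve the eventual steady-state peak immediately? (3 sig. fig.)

1560 mg

k = ln 2 / 55.2 = 0.01256 hr⁻¹
Accumulation ratio R = 1 / (1 − e^(−kτ)) = 1 / (1 − e^(−0.01256×49.0)) = 1 / (1 − 0.5405) = 2.176
Loading dose = maintenance dose × R = 718 × 2.176 ≈ 1560 mg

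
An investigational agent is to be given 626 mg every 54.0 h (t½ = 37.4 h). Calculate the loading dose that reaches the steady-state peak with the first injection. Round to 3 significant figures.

k = ln 2 / 37.4 = 0.01853 h⁻¹
Accumulation ratio R = 1 / (1 − e^(−kτ)) = 1 / (1 − e^(−0.01853×54.0)) = 1 / (1 − 0.3676) = 1.581
Loading dose = maintenance dose × R = 626 × 1.581 ≈ 990 mg

990 mg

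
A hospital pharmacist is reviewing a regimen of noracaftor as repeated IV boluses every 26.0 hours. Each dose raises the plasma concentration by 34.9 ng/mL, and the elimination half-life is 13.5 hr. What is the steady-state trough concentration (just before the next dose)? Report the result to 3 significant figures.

12.5 ng/mL

k = ln 2 / 13.5 = 0.05134 hr⁻¹
Fraction remaining after one interval: e^(−kτ) = e^(−0.05134 × 26.0) = 0.2632
R = 1 / (1 − 0.2632) = 1.357
Css,max = 34.9 × 1.357 = 47.37 ng/mL
Css,min = Css,max × e^(−kτ) = 47.37 × 0.2632 ≈ 12.5 ng/mL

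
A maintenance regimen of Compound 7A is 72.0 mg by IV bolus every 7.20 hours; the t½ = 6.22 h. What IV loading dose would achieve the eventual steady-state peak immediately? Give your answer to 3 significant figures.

k = ln 2 / 6.22 = 0.1114 h⁻¹
Accumulation ratio R = 1 / (1 − e^(−kτ)) = 1 / (1 − e^(−0.1114×7.20)) = 1 / (1 − 0.4483) = 1.812
Loading dose = maintenance dose × R = 72.0 × 1.812 ≈ 130 mg

130 mg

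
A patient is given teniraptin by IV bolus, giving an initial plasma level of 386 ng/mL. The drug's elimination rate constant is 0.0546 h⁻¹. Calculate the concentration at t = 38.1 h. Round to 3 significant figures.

48.2 ng/mL

C(t) = C₀ e^(−kt) = 386 × e^(−0.05460 × 38.1) = 386 × e^(−2.080) = 386 × 0.1249 ≈ 48.2 ng/mL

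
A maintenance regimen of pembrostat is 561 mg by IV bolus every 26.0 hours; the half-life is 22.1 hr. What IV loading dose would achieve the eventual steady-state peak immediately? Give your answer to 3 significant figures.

1010 mg

k = ln 2 / 22.1 = 0.03136 hr⁻¹
Accumulation ratio R = 1 / (1 − e^(−kτ)) = 1 / (1 − e^(−0.03136×26.0)) = 1 / (1 − 0.4424) = 1.794
Loading dose = maintenance dose × R = 561 × 1.794 ≈ 1010 mg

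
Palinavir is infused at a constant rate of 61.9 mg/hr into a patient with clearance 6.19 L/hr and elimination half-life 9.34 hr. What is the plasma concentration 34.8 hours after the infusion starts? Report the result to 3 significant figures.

Css = rate / CL = 61.9 / 6.19 = 10.00 µg/mL
k = ln 2 / 9.34 = 0.07421 hr⁻¹
C(t) = Css (1 − e^(−kt)) = 10.00 × (1 − e^(−2.583)) = 10.00 × 0.9244 ≈ 9.24 µg/mL

9.24 µg/mL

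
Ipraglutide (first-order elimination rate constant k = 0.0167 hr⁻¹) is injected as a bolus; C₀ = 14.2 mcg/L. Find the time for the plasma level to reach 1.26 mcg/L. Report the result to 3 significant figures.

C(t) = C₀ e^(−kt)  ⇒  t = ln(C₀/C) / k
t = ln(14.2/1.26) / 0.01670 = 2.422 / 0.01670 ≈ 145 hours

145 hours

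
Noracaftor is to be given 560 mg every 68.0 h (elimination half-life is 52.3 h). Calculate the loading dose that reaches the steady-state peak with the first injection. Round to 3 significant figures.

k = ln 2 / 52.3 = 0.01325 h⁻¹
Accumulation ratio R = 1 / (1 − e^(−kτ)) = 1 / (1 − e^(−0.01325×68.0)) = 1 / (1 − 0.4061) = 1.684
Loading dose = maintenance dose × R = 560 × 1.684 ≈ 943 mg

943 mg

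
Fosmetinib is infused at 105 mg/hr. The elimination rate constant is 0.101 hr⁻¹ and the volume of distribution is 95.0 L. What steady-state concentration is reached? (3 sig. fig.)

10.9 µg/mL

CL = k · V = 0.101 × 95.0 = 9.595 L/hr
Css = rate / CL = 105 / 9.595 ≈ 10.9 µg/mL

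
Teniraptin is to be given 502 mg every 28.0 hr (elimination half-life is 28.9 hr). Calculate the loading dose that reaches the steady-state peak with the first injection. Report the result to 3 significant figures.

1030 mg

k = ln 2 / 28.9 = 0.02398 hr⁻¹
Accumulation ratio R = 1 / (1 − e^(−kτ)) = 1 / (1 − e^(−0.02398×28.0)) = 1 / (1 − 0.5109) = 2.045
Loading dose = maintenance dose × R = 502 × 2.045 ≈ 1030 mg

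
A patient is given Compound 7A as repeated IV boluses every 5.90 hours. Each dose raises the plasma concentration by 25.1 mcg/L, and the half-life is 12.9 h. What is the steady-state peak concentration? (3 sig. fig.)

92.4 mcg/L

k = ln 2 / 12.9 = 0.05373 h⁻¹
Fraction remaining after one interval: e^(−kτ) = e^(−0.05373 × 5.90) = 0.7283
R = 1 / (1 − 0.7283) = 3.681
Css,max = 25.1 × 3.681 ≈ 92.4 mcg/L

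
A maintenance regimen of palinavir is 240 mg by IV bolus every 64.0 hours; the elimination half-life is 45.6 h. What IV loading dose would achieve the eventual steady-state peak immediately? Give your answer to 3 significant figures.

386 mg

k = ln 2 / 45.6 = 0.01520 h⁻¹
Accumulation ratio R = 1 / (1 − e^(−kτ)) = 1 / (1 − e^(−0.01520×64.0)) = 1 / (1 − 0.3780) = 1.608
Loading dose = maintenance dose × R = 240 × 1.608 ≈ 386 mg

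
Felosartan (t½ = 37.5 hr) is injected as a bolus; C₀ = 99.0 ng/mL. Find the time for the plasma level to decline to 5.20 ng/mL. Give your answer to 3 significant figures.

k = ln 2 / 37.5 = 0.01848 hr⁻¹
C(t) = C₀ e^(−kt)  ⇒  t = ln(C₀/C) / k
t = ln(99.0/5.20) / 0.01848 = 2.946 / 0.01848 ≈ 159 hours

159 hours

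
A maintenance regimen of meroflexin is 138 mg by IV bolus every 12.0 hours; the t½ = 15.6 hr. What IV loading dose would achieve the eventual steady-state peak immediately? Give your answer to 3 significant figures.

k = ln 2 / 15.6 = 0.04443 hr⁻¹
Accumulation ratio R = 1 / (1 − e^(−kτ)) = 1 / (1 − e^(−0.04443×12.0)) = 1 / (1 − 0.5867) = 2.420
Loading dose = maintenance dose × R = 138 × 2.420 ≈ 334 mg

334 mg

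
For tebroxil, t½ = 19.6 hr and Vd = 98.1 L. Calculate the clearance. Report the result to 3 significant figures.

k = ln 2 / t½ = ln 2 / 19.6 = 0.03536 hr⁻¹
CL = k · V = 0.03536 × 98.1 ≈ 3.47 L/hr

3.47 L/hr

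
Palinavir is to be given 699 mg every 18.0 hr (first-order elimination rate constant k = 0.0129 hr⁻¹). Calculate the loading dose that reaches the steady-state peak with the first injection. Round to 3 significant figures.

Accumulation ratio R = 1 / (1 − e^(−kτ)) = 1 / (1 − e^(−0.01290×18.0)) = 1 / (1 − 0.7928) = 4.826
Loading dose = maintenance dose × R = 699 × 4.826 ≈ 3370 mg

3370 mg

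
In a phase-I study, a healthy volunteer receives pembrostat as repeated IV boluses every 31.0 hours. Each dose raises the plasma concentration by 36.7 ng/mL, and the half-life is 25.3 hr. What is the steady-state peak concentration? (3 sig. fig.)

64.1 ng/mL

k = ln 2 / 25.3 = 0.02740 hr⁻¹
Fraction remaining after one interval: e^(−kτ) = e^(−0.02740 × 31.0) = 0.4277
R = 1 / (1 − 0.4277) = 1.747
Css,max = 36.7 × 1.747 ≈ 64.1 ng/mL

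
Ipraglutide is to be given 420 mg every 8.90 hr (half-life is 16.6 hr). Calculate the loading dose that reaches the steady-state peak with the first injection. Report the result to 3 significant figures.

k = ln 2 / 16.6 = 0.04176 hr⁻¹
Accumulation ratio R = 1 / (1 − e^(−kτ)) = 1 / (1 − e^(−0.04176×8.90)) = 1 / (1 − 0.6896) = 3.222
Loading dose = maintenance dose × R = 420 × 3.222 ≈ 1350 mg

1350 mg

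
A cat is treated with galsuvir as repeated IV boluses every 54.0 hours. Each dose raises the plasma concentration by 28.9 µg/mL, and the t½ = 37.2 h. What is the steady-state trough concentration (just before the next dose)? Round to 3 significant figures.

k = ln 2 / 37.2 = 0.01863 h⁻¹
Fraction remaining after one interval: e^(−kτ) = e^(−0.01863 × 54.0) = 0.3656
R = 1 / (1 − 0.3656) = 1.576
Css,max = 28.9 × 1.576 = 45.56 µg/mL
Css,min = Css,max × e^(−kτ) = 45.56 × 0.3656 ≈ 16.7 µg/mL

16.7 µg/mL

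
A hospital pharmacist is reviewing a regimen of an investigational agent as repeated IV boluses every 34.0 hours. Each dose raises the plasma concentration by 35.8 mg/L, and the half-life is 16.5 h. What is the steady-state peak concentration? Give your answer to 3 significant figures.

47.1 mg/L

k = ln 2 / 16.5 = 0.04201 h⁻¹
Fraction remaining after one interval: e^(−kτ) = e^(−0.04201 × 34.0) = 0.2397
R = 1 / (1 − 0.2397) = 1.315
Css,max = 35.8 × 1.315 ≈ 47.1 mg/L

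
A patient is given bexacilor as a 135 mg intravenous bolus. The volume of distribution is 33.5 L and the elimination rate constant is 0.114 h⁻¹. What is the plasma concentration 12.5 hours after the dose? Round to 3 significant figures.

C₀ = dose / V = 135 / 33.5 = 4.030 mg/L
C(t) = C₀ e^(−kt) = 4.030 × e^(−0.1140 × 12.5) = 4.030 × e^(−1.425) = 4.030 × 0.2405 ≈ 0.969 mg/L

0.969 mg/L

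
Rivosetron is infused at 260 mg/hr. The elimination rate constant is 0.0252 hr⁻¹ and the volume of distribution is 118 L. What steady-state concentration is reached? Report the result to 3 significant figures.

87.4 µg/mL

CL = k · V = 0.0252 × 118 = 2.974 L/hr
Css = rate / CL = 260 / 2.974 ≈ 87.4 µg/mL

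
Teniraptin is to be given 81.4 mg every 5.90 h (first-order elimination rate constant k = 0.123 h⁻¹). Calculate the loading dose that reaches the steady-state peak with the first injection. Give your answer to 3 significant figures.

158 mg

Accumulation ratio R = 1 / (1 − e^(−kτ)) = 1 / (1 − e^(−0.1230×5.90)) = 1 / (1 − 0.4840) = 1.938
Loading dose = maintenance dose × R = 81.4 × 1.938 ≈ 158 mg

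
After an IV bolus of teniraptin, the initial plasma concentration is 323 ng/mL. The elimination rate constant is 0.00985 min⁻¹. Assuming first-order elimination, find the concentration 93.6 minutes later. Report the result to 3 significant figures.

128 ng/mL

C(t) = C₀ e^(−kt) = 323 × e^(−0.009850 × 93.6) = 323 × e^(−0.9220) = 323 × 0.3977 ≈ 128 ng/mL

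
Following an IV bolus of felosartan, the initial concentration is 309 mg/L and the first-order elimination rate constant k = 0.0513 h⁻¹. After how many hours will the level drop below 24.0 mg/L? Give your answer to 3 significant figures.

C(t) = C₀ e^(−kt)  ⇒  t = ln(C₀/C) / k
t = ln(309/24.0) / 0.05130 = 2.555 / 0.05130 ≈ 49.8 hours

49.8 hours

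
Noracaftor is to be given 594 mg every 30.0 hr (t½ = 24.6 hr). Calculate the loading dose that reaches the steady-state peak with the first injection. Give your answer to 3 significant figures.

k = ln 2 / 24.6 = 0.02818 hr⁻¹
Accumulation ratio R = 1 / (1 − e^(−kτ)) = 1 / (1 − e^(−0.02818×30.0)) = 1 / (1 − 0.4294) = 1.753
Loading dose = maintenance dose × R = 594 × 1.753 ≈ 1040 mg

1040 mg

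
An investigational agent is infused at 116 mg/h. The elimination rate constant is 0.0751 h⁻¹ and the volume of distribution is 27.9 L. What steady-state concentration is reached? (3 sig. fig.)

CL = k · V = 0.0751 × 27.9 = 2.095 L/h
Css = rate / CL = 116 / 2.095 ≈ 55.4 µg/mL

55.4 µg/mL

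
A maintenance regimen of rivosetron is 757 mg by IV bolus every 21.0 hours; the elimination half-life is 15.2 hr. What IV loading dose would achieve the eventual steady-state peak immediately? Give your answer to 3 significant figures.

1230 mg

k = ln 2 / 15.2 = 0.04560 hr⁻¹
Accumulation ratio R = 1 / (1 − e^(−kτ)) = 1 / (1 − e^(−0.04560×21.0)) = 1 / (1 − 0.3838) = 1.623
Loading dose = maintenance dose × R = 757 × 1.623 ≈ 1230 mg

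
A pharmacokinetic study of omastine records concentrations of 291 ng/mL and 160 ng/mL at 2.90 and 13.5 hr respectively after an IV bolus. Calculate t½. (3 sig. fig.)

12.3 hours

k = ln(C₁/C₂) / (t₂ − t₁) = ln(291/160) / (13.5 − 2.90)
  = 0.5981 / 10.60 = 0.05643 hr⁻¹
t½ = ln 2 / k = ln 2 / 0.05643 ≈ 12.3 hours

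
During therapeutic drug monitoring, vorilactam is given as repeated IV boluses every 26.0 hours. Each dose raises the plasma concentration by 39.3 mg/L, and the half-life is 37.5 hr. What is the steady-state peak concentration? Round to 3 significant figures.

k = ln 2 / 37.5 = 0.01848 hr⁻¹
Fraction remaining after one interval: e^(−kτ) = e^(−0.01848 × 26.0) = 0.6184
R = 1 / (1 − 0.6184) = 2.621
Css,max = 39.3 × 2.621 ≈ 103 mg/L

103 mg/L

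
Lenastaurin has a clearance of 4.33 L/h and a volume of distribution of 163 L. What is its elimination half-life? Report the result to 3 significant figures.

k = CL / V = 4.33 / 163 = 0.02656 h⁻¹
t½ = ln 2 / k = ln 2 / 0.02656 ≈ 26.1 hours

26.1 hours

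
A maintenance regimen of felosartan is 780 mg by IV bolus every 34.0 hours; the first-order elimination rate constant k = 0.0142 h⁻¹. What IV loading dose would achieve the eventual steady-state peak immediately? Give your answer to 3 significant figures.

2040 mg

Accumulation ratio R = 1 / (1 − e^(−kτ)) = 1 / (1 − e^(−0.01420×34.0)) = 1 / (1 − 0.6171) = 2.611
Loading dose = maintenance dose × R = 780 × 2.611 ≈ 2040 mg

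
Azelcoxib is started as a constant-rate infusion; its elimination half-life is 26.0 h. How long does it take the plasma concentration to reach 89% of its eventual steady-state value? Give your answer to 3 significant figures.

82.8 hours

k = ln 2 / 26.0 = 0.02666 h⁻¹
f = 1 − e^(−kt)  ⇒  t = −ln(1 − f) / k
t = −ln(1 − 0.89) / 0.02666 = 2.207 / 0.02666 ≈ 82.8 hours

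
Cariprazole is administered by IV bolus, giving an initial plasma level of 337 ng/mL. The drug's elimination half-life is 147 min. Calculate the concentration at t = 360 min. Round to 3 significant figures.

k = ln 2 / 147 = 0.004715 min⁻¹
360 min is 2.449 half-lives, so C = 337 × (1/2)^2.449 = 337 × 0.1831 ≈ 61.7 ng/mL

61.7 ng/mL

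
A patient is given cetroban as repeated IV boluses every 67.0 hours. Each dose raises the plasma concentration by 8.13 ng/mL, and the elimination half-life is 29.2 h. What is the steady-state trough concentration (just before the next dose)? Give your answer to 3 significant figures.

k = ln 2 / 29.2 = 0.02374 h⁻¹
Fraction remaining after one interval: e^(−kτ) = e^(−0.02374 × 67.0) = 0.2038
R = 1 / (1 − 0.2038) = 1.256
Css,max = 8.13 × 1.256 = 10.21 ng/mL
Css,min = Css,max × e^(−kτ) = 10.21 × 0.2038 ≈ 2.08 ng/mL

2.08 ng/mL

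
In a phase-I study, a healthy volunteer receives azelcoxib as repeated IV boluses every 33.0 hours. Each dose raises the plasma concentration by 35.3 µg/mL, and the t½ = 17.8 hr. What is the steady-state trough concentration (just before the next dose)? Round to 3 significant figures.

13.5 µg/mL

k = ln 2 / 17.8 = 0.03894 hr⁻¹
Fraction remaining after one interval: e^(−kτ) = e^(−0.03894 × 33.0) = 0.2766
R = 1 / (1 − 0.2766) = 1.382
Css,max = 35.3 × 1.382 = 48.80 µg/mL
Css,min = Css,max × e^(−kτ) = 48.80 × 0.2766 ≈ 13.5 µg/mL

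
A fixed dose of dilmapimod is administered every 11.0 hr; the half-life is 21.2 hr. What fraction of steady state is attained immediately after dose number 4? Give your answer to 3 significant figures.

k = ln 2 / 21.2 = 0.03270 hr⁻¹
f_n = 1 − e^(−nkτ) = 1 − e^(−4 × 0.03270 × 11.0) = 1 − e^(−1.439) = 1 − 0.2373 ≈ 0.763

0.763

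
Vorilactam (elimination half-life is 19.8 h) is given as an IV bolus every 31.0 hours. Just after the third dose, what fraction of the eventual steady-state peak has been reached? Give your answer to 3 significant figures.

k = ln 2 / 19.8 = 0.03501 h⁻¹
f_n = 1 − e^(−nkτ) = 1 − e^(−3 × 0.03501 × 31.0) = 1 − e^(−3.256) = 1 − 0.03855 ≈ 0.961

0.961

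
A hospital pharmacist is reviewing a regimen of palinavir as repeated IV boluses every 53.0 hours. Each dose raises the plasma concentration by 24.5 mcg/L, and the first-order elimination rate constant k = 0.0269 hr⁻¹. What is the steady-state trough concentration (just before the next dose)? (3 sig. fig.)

7.75 mcg/L

Fraction remaining after one interval: e^(−kτ) = e^(−0.02690 × 53.0) = 0.2403
R = 1 / (1 − 0.2403) = 1.316
Css,max = 24.5 × 1.316 = 32.25 mcg/L
Css,min = Css,max × e^(−kτ) = 32.25 × 0.2403 ≈ 7.75 mcg/L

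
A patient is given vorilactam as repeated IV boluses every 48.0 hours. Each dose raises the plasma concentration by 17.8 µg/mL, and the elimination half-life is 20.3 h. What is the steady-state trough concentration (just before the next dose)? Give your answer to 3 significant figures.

k = ln 2 / 20.3 = 0.03415 h⁻¹
Fraction remaining after one interval: e^(−kτ) = e^(−0.03415 × 48.0) = 0.1942
R = 1 / (1 − 0.1942) = 1.241
Css,max = 17.8 × 1.241 = 22.09 µg/mL
Css,min = Css,max × e^(−kτ) = 22.09 × 0.1942 ≈ 4.29 µg/mL

4.29 µg/mL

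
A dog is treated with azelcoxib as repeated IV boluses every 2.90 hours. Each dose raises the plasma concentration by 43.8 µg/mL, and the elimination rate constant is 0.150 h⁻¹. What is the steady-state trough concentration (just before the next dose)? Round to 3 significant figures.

80.4 µg/mL

Fraction remaining after one interval: e^(−kτ) = e^(−0.1500 × 2.90) = 0.6473
R = 1 / (1 − 0.6473) = 2.835
Css,max = 43.8 × 2.835 = 124.2 µg/mL
Css,min = Css,max × e^(−kτ) = 124.2 × 0.6473 ≈ 80.4 µg/mL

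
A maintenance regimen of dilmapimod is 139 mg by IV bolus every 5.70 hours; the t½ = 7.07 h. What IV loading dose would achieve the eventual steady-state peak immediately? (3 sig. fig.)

325 mg

k = ln 2 / 7.07 = 0.09804 h⁻¹
Accumulation ratio R = 1 / (1 − e^(−kτ)) = 1 / (1 − e^(−0.09804×5.70)) = 1 / (1 − 0.5719) = 2.336
Loading dose = maintenance dose × R = 139 × 2.336 ≈ 325 mg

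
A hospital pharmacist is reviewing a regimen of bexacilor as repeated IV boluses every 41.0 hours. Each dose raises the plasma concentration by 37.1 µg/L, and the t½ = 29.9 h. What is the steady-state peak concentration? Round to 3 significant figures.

60.5 µg/L

k = ln 2 / 29.9 = 0.02318 h⁻¹
Fraction remaining after one interval: e^(−kτ) = e^(−0.02318 × 41.0) = 0.3866
R = 1 / (1 − 0.3866) = 1.630
Css,max = 37.1 × 1.630 ≈ 60.5 µg/L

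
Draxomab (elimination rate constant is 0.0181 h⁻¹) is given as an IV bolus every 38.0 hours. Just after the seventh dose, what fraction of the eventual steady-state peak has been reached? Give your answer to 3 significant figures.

f_n = 1 − e^(−nkτ) = 1 − e^(−7 × 0.01810 × 38.0) = 1 − e^(−4.815) = 1 − 0.008110 ≈ 0.992

0.992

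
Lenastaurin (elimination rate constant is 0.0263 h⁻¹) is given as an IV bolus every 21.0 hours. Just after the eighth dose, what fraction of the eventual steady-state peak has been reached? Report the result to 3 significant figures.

f_n = 1 − e^(−nkτ) = 1 − e^(−8 × 0.02630 × 21.0) = 1 − e^(−4.418) = 1 − 0.01205 ≈ 0.988

0.988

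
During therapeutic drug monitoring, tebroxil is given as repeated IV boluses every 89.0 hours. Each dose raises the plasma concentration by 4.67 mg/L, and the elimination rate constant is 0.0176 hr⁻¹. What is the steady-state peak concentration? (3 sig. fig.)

Fraction remaining after one interval: e^(−kτ) = e^(−0.01760 × 89.0) = 0.2088
R = 1 / (1 − 0.2088) = 1.264
Css,max = 4.67 × 1.264 ≈ 5.90 mg/L

5.90 mg/L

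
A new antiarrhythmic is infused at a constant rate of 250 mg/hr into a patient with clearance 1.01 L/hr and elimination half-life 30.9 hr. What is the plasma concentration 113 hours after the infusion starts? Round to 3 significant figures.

228 mg/L

Css = rate / CL = 250 / 1.01 = 247.5 mg/L
k = ln 2 / 30.9 = 0.02243 hr⁻¹
C(t) = Css (1 − e^(−kt)) = 247.5 × (1 − e^(−2.535)) = 247.5 × 0.9207 ≈ 228 mg/L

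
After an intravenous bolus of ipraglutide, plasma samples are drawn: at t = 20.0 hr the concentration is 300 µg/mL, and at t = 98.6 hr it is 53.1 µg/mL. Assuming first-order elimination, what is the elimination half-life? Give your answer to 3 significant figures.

k = ln(C₁/C₂) / (t₂ − t₁) = ln(300/53.1) / (98.6 − 20.0)
  = 1.732 / 78.60 = 0.02203 hr⁻¹
t½ = ln 2 / k = ln 2 / 0.02203 ≈ 31.5 hours

31.5 hours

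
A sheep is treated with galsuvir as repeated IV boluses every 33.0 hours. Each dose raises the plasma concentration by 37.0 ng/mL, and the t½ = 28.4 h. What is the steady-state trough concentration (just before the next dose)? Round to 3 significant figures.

29.9 ng/mL

k = ln 2 / 28.4 = 0.02441 h⁻¹
Fraction remaining after one interval: e^(−kτ) = e^(−0.02441 × 33.0) = 0.4469
R = 1 / (1 − 0.4469) = 1.808
Css,max = 37.0 × 1.808 = 66.90 ng/mL
Css,min = Css,max × e^(−kτ) = 66.90 × 0.4469 ≈ 29.9 ng/mL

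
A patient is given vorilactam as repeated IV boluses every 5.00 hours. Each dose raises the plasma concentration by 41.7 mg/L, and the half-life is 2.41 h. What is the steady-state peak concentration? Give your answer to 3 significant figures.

54.7 mg/L

k = ln 2 / 2.41 = 0.2876 h⁻¹
Fraction remaining after one interval: e^(−kτ) = e^(−0.2876 × 5.00) = 0.2374
R = 1 / (1 − 0.2374) = 1.311
Css,max = 41.7 × 1.311 ≈ 54.7 mg/L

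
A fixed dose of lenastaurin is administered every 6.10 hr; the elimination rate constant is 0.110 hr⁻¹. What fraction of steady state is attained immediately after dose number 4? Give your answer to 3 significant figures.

0.932

f_n = 1 − e^(−nkτ) = 1 − e^(−4 × 0.1100 × 6.10) = 1 − e^(−2.684) = 1 − 0.06829 ≈ 0.932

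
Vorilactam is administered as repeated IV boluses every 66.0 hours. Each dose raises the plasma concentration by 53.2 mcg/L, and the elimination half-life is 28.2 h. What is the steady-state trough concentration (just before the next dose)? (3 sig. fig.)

13.1 mcg/L

k = ln 2 / 28.2 = 0.02458 h⁻¹
Fraction remaining after one interval: e^(−kτ) = e^(−0.02458 × 66.0) = 0.1975
R = 1 / (1 − 0.1975) = 1.246
Css,max = 53.2 × 1.246 = 66.29 mcg/L
Css,min = Css,max × e^(−kτ) = 66.29 × 0.1975 ≈ 13.1 mcg/L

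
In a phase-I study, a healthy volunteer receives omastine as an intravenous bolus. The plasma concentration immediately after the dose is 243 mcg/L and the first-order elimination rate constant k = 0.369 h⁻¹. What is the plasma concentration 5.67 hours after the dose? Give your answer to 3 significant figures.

30.0 mcg/L

C(t) = C₀ e^(−kt) = 243 × e^(−0.3690 × 5.67) = 243 × e^(−2.092) = 243 × 0.1234 ≈ 30.0 mcg/L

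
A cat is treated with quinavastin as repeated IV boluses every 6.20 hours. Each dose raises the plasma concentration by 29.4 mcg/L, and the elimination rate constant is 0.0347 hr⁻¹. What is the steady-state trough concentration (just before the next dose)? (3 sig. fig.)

122 mcg/L

Fraction remaining after one interval: e^(−kτ) = e^(−0.03470 × 6.20) = 0.8064
R = 1 / (1 − 0.8064) = 5.166
Css,max = 29.4 × 5.166 = 151.9 mcg/L
Css,min = Css,max × e^(−kτ) = 151.9 × 0.8064 ≈ 122 mcg/L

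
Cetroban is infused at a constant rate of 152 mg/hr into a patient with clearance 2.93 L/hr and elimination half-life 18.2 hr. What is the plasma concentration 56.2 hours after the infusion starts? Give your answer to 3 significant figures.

Css = rate / CL = 152 / 2.93 = 51.88 µg/mL
k = ln 2 / 18.2 = 0.03809 hr⁻¹
C(t) = Css (1 − e^(−kt)) = 51.88 × (1 − e^(−2.140)) = 51.88 × 0.8824 ≈ 45.8 µg/mL

45.8 µg/mL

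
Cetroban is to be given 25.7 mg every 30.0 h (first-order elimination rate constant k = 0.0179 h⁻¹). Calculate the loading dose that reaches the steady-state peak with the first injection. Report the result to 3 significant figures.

Accumulation ratio R = 1 / (1 − e^(−kτ)) = 1 / (1 − e^(−0.01790×30.0)) = 1 / (1 − 0.5845) = 2.407
Loading dose = maintenance dose × R = 25.7 × 2.407 ≈ 61.9 mg

61.9 mg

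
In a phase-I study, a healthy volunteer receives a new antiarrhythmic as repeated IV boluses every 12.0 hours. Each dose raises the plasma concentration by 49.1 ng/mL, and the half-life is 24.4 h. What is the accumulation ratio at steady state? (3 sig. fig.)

3.46

k = ln 2 / 24.4 = 0.02841 h⁻¹
Fraction remaining after one interval: e^(−kτ) = e^(−0.02841 × 12.0) = 0.7111
R = 1 / (1 − 0.7111) = 1 / 0.2889 ≈ 3.46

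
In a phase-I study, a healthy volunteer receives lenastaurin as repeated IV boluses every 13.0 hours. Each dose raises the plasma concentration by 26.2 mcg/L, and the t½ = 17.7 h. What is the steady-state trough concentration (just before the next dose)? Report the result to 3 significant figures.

k = ln 2 / 17.7 = 0.03916 h⁻¹
Fraction remaining after one interval: e^(−kτ) = e^(−0.03916 × 13.0) = 0.6010
R = 1 / (1 − 0.6010) = 2.507
Css,max = 26.2 × 2.507 = 65.67 mcg/L
Css,min = Css,max × e^(−kτ) = 65.67 × 0.6010 ≈ 39.5 mcg/L

39.5 mcg/L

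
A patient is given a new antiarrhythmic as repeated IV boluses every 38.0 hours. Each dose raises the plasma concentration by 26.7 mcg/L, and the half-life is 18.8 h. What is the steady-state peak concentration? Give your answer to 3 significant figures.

35.4 mcg/L

k = ln 2 / 18.8 = 0.03687 h⁻¹
Fraction remaining after one interval: e^(−kτ) = e^(−0.03687 × 38.0) = 0.2463
R = 1 / (1 − 0.2463) = 1.327
Css,max = 26.7 × 1.327 ≈ 35.4 mcg/L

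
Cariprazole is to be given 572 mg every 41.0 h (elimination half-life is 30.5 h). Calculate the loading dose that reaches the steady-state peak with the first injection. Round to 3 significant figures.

k = ln 2 / 30.5 = 0.02273 h⁻¹
Accumulation ratio R = 1 / (1 − e^(−kτ)) = 1 / (1 − e^(−0.02273×41.0)) = 1 / (1 − 0.3939) = 1.650
Loading dose = maintenance dose × R = 572 × 1.650 ≈ 944 mg

944 mg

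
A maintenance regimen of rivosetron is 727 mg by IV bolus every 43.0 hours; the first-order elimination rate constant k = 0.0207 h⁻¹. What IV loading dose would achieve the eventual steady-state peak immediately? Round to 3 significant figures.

1230 mg

Accumulation ratio R = 1 / (1 − e^(−kτ)) = 1 / (1 − e^(−0.02070×43.0)) = 1 / (1 − 0.4106) = 1.697
Loading dose = maintenance dose × R = 727 × 1.697 ≈ 1230 mg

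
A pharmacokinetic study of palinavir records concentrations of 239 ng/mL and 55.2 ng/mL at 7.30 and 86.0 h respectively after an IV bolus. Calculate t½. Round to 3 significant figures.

37.2 hours

k = ln(C₁/C₂) / (t₂ − t₁) = ln(239/55.2) / (86.0 − 7.30)
  = 1.466 / 78.70 = 0.01862 h⁻¹
t½ = ln 2 / k = ln 2 / 0.01862 ≈ 37.2 hours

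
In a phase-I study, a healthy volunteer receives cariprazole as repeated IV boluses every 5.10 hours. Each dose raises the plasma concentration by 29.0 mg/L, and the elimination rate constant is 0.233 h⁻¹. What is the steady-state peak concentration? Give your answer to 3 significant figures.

Fraction remaining after one interval: e^(−kτ) = e^(−0.2330 × 5.10) = 0.3047
R = 1 / (1 − 0.3047) = 1.438
Css,max = 29.0 × 1.438 ≈ 41.7 mg/L

41.7 mg/L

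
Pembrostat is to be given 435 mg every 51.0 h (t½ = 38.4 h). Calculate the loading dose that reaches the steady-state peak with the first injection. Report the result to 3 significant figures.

k = ln 2 / 38.4 = 0.01805 h⁻¹
Accumulation ratio R = 1 / (1 − e^(−kτ)) = 1 / (1 − e^(−0.01805×51.0)) = 1 / (1 − 0.3983) = 1.662
Loading dose = maintenance dose × R = 435 × 1.662 ≈ 723 mg

723 mg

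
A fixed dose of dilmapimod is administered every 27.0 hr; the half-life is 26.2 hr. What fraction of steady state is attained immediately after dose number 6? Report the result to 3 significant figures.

k = ln 2 / 26.2 = 0.02646 hr⁻¹
f_n = 1 − e^(−nkτ) = 1 − e^(−6 × 0.02646 × 27.0) = 1 − e^(−4.286) = 1 − 0.01376 ≈ 0.986

0.986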